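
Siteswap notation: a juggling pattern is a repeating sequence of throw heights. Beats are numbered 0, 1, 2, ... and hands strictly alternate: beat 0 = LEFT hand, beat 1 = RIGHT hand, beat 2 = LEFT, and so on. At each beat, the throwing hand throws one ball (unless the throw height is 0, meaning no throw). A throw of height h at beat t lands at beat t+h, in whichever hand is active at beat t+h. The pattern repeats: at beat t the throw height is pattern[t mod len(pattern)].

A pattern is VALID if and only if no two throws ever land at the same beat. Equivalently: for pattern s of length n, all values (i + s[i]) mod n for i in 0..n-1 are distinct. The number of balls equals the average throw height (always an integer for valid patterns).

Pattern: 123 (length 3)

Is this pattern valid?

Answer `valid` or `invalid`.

Answer: valid

Derivation:
i=0: (i + s[i]) mod n = (0 + 1) mod 3 = 1
i=1: (i + s[i]) mod n = (1 + 2) mod 3 = 0
i=2: (i + s[i]) mod n = (2 + 3) mod 3 = 2
Residues: [1, 0, 2], distinct: True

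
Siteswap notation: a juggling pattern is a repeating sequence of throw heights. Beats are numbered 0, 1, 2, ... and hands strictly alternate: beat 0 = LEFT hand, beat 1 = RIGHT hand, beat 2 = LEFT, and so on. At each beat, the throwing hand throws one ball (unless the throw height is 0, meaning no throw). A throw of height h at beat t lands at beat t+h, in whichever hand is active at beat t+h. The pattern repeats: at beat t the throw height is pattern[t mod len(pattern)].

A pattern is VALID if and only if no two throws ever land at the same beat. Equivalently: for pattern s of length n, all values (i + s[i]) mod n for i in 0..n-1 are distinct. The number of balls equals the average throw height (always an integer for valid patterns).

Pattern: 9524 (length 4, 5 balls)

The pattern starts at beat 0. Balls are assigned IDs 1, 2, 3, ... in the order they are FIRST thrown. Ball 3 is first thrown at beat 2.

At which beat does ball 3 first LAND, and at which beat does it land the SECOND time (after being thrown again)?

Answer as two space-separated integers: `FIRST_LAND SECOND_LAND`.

Beat 0 (L): throw ball1 h=9 -> lands@9:R; in-air after throw: [b1@9:R]
Beat 1 (R): throw ball2 h=5 -> lands@6:L; in-air after throw: [b2@6:L b1@9:R]
Beat 2 (L): throw ball3 h=2 -> lands@4:L; in-air after throw: [b3@4:L b2@6:L b1@9:R]
Beat 3 (R): throw ball4 h=4 -> lands@7:R; in-air after throw: [b3@4:L b2@6:L b4@7:R b1@9:R]
Beat 4 (L): throw ball3 h=9 -> lands@13:R; in-air after throw: [b2@6:L b4@7:R b1@9:R b3@13:R]
Beat 5 (R): throw ball5 h=5 -> lands@10:L; in-air after throw: [b2@6:L b4@7:R b1@9:R b5@10:L b3@13:R]
Beat 6 (L): throw ball2 h=2 -> lands@8:L; in-air after throw: [b4@7:R b2@8:L b1@9:R b5@10:L b3@13:R]
Beat 7 (R): throw ball4 h=4 -> lands@11:R; in-air after throw: [b2@8:L b1@9:R b5@10:L b4@11:R b3@13:R]
Beat 8 (L): throw ball2 h=9 -> lands@17:R; in-air after throw: [b1@9:R b5@10:L b4@11:R b3@13:R b2@17:R]
Beat 9 (R): throw ball1 h=5 -> lands@14:L; in-air after throw: [b5@10:L b4@11:R b3@13:R b1@14:L b2@17:R]
Beat 10 (L): throw ball5 h=2 -> lands@12:L; in-air after throw: [b4@11:R b5@12:L b3@13:R b1@14:L b2@17:R]
Beat 11 (R): throw ball4 h=4 -> lands@15:R; in-air after throw: [b5@12:L b3@13:R b1@14:L b4@15:R b2@17:R]
Beat 12 (L): throw ball5 h=9 -> lands@21:R; in-air after throw: [b3@13:R b1@14:L b4@15:R b2@17:R b5@21:R]
Beat 13 (R): throw ball3 h=5 -> lands@18:L; in-air after throw: [b1@14:L b4@15:R b2@17:R b3@18:L b5@21:R]
Ball 3: thrown@2 h=2 -> first land @4; rethrown@4 h=9 -> second land @13

Answer: 4 13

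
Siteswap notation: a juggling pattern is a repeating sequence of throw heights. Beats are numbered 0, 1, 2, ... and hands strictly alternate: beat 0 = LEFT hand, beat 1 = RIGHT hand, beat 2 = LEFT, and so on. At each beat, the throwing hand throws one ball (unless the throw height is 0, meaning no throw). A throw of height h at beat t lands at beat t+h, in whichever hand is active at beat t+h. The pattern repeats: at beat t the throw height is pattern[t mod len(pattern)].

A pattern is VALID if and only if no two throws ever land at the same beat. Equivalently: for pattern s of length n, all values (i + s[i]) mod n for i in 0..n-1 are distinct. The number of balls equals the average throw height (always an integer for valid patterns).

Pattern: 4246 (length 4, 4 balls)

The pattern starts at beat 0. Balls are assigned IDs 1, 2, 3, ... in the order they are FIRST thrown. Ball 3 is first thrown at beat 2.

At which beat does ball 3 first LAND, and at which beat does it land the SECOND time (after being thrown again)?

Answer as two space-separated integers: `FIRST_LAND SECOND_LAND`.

Beat 0 (L): throw ball1 h=4 -> lands@4:L; in-air after throw: [b1@4:L]
Beat 1 (R): throw ball2 h=2 -> lands@3:R; in-air after throw: [b2@3:R b1@4:L]
Beat 2 (L): throw ball3 h=4 -> lands@6:L; in-air after throw: [b2@3:R b1@4:L b3@6:L]
Beat 3 (R): throw ball2 h=6 -> lands@9:R; in-air after throw: [b1@4:L b3@6:L b2@9:R]
Beat 4 (L): throw ball1 h=4 -> lands@8:L; in-air after throw: [b3@6:L b1@8:L b2@9:R]
Beat 5 (R): throw ball4 h=2 -> lands@7:R; in-air after throw: [b3@6:L b4@7:R b1@8:L b2@9:R]
Beat 6 (L): throw ball3 h=4 -> lands@10:L; in-air after throw: [b4@7:R b1@8:L b2@9:R b3@10:L]
Beat 7 (R): throw ball4 h=6 -> lands@13:R; in-air after throw: [b1@8:L b2@9:R b3@10:L b4@13:R]
Beat 8 (L): throw ball1 h=4 -> lands@12:L; in-air after throw: [b2@9:R b3@10:L b1@12:L b4@13:R]
Beat 9 (R): throw ball2 h=2 -> lands@11:R; in-air after throw: [b3@10:L b2@11:R b1@12:L b4@13:R]
Beat 10 (L): throw ball3 h=4 -> lands@14:L; in-air after throw: [b2@11:R b1@12:L b4@13:R b3@14:L]
Ball 3: thrown@2 h=4 -> first land @6; rethrown@6 h=4 -> second land @10

Answer: 6 10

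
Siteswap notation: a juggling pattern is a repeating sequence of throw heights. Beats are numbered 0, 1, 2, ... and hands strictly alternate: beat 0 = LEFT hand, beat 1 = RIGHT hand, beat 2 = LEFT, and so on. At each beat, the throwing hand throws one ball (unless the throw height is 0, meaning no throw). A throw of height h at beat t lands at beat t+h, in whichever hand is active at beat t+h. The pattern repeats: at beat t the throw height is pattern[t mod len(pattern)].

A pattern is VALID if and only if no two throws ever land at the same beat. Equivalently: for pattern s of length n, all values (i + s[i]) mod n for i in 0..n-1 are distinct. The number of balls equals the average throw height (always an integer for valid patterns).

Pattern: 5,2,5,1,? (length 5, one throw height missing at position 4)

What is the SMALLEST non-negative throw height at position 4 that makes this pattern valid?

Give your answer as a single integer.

i=0: (0 + 5) mod 5 = 0
i=1: (1 + 2) mod 5 = 3
i=2: (2 + 5) mod 5 = 2
i=3: (3 + 1) mod 5 = 4
i=4: s[i]=? (unknown)
Known residues: [0, 2, 3, 4]; need a permutation of 0..4, so missing residue r = 1
Need (4 + s) mod 5 = 1; smallest s = (1 - 4) mod 5 = 2

Answer: 2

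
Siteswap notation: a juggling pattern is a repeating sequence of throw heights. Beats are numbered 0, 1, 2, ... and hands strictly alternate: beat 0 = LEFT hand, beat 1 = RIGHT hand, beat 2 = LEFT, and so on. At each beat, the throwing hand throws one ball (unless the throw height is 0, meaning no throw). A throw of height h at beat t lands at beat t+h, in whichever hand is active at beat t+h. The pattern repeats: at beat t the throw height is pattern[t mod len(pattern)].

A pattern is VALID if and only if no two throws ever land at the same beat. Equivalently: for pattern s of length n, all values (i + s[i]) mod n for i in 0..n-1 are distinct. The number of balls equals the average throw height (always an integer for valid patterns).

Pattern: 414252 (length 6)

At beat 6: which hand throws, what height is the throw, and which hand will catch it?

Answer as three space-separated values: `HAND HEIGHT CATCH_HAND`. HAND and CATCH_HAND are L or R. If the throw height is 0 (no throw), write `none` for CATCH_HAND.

Answer: L 4 L

Derivation:
Beat 6: 6 mod 2 = 0, so hand = L
Throw height = pattern[6 mod 6] = pattern[0] = 4
Lands at beat 6+4=10, 10 mod 2 = 0, so catch hand = L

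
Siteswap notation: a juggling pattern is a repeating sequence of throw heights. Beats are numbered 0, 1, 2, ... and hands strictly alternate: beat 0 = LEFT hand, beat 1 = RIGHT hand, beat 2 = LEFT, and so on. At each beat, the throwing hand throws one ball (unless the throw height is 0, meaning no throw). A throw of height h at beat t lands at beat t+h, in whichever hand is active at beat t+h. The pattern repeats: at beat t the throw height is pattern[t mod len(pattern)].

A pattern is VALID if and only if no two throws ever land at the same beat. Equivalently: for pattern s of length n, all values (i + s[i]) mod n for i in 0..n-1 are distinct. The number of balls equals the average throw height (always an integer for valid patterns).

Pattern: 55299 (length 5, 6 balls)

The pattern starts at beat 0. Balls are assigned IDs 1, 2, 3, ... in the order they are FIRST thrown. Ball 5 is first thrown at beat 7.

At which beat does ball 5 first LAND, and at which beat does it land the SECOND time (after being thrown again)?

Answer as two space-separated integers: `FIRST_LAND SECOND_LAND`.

Answer: 9 18

Derivation:
Beat 0 (L): throw ball1 h=5 -> lands@5:R; in-air after throw: [b1@5:R]
Beat 1 (R): throw ball2 h=5 -> lands@6:L; in-air after throw: [b1@5:R b2@6:L]
Beat 2 (L): throw ball3 h=2 -> lands@4:L; in-air after throw: [b3@4:L b1@5:R b2@6:L]
Beat 3 (R): throw ball4 h=9 -> lands@12:L; in-air after throw: [b3@4:L b1@5:R b2@6:L b4@12:L]
Beat 4 (L): throw ball3 h=9 -> lands@13:R; in-air after throw: [b1@5:R b2@6:L b4@12:L b3@13:R]
Beat 5 (R): throw ball1 h=5 -> lands@10:L; in-air after throw: [b2@6:L b1@10:L b4@12:L b3@13:R]
Beat 6 (L): throw ball2 h=5 -> lands@11:R; in-air after throw: [b1@10:L b2@11:R b4@12:L b3@13:R]
Beat 7 (R): throw ball5 h=2 -> lands@9:R; in-air after throw: [b5@9:R b1@10:L b2@11:R b4@12:L b3@13:R]
Beat 8 (L): throw ball6 h=9 -> lands@17:R; in-air after throw: [b5@9:R b1@10:L b2@11:R b4@12:L b3@13:R b6@17:R]
Beat 9 (R): throw ball5 h=9 -> lands@18:L; in-air after throw: [b1@10:L b2@11:R b4@12:L b3@13:R b6@17:R b5@18:L]
Beat 10 (L): throw ball1 h=5 -> lands@15:R; in-air after throw: [b2@11:R b4@12:L b3@13:R b1@15:R b6@17:R b5@18:L]
Beat 11 (R): throw ball2 h=5 -> lands@16:L; in-air after throw: [b4@12:L b3@13:R b1@15:R b2@16:L b6@17:R b5@18:L]
Beat 12 (L): throw ball4 h=2 -> lands@14:L; in-air after throw: [b3@13:R b4@14:L b1@15:R b2@16:L b6@17:R b5@18:L]
Beat 13 (R): throw ball3 h=9 -> lands@22:L; in-air after throw: [b4@14:L b1@15:R b2@16:L b6@17:R b5@18:L b3@22:L]
Beat 14 (L): throw ball4 h=9 -> lands@23:R; in-air after throw: [b1@15:R b2@16:L b6@17:R b5@18:L b3@22:L b4@23:R]
Beat 15 (R): throw ball1 h=5 -> lands@20:L; in-air after throw: [b2@16:L b6@17:R b5@18:L b1@20:L b3@22:L b4@23:R]
Beat 16 (L): throw ball2 h=5 -> lands@21:R; in-air after throw: [b6@17:R b5@18:L b1@20:L b2@21:R b3@22:L b4@23:R]
Beat 17 (R): throw ball6 h=2 -> lands@19:R; in-air after throw: [b5@18:L b6@19:R b1@20:L b2@21:R b3@22:L b4@23:R]
Beat 18 (L): throw ball5 h=9 -> lands@27:R; in-air after throw: [b6@19:R b1@20:L b2@21:R b3@22:L b4@23:R b5@27:R]
Ball 5: thrown@7 h=2 -> first land @9; rethrown@9 h=9 -> second land @18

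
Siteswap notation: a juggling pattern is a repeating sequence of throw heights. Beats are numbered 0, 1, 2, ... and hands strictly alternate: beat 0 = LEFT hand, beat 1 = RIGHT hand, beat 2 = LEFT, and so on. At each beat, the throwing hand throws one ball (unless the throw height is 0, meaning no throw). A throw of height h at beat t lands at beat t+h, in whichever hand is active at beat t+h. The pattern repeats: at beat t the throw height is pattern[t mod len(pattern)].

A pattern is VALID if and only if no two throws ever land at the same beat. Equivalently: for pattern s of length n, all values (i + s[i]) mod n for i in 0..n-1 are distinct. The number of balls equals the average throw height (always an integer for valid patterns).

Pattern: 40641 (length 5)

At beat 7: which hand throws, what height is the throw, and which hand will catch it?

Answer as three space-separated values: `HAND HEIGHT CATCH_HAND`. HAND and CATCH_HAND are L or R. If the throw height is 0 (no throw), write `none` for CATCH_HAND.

Answer: R 6 R

Derivation:
Beat 7: 7 mod 2 = 1, so hand = R
Throw height = pattern[7 mod 5] = pattern[2] = 6
Lands at beat 7+6=13, 13 mod 2 = 1, so catch hand = R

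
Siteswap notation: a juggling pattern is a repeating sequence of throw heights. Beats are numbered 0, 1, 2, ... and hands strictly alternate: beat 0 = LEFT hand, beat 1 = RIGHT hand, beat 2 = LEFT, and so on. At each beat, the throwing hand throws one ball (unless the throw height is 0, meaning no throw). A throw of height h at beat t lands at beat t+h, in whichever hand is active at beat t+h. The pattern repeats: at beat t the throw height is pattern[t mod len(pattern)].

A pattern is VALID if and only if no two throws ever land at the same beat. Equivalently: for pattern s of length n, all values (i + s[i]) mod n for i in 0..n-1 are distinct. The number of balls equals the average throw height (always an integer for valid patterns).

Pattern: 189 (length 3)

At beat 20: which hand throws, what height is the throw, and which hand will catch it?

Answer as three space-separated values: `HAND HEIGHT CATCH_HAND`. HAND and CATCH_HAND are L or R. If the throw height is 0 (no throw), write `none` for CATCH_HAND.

Answer: L 9 R

Derivation:
Beat 20: 20 mod 2 = 0, so hand = L
Throw height = pattern[20 mod 3] = pattern[2] = 9
Lands at beat 20+9=29, 29 mod 2 = 1, so catch hand = R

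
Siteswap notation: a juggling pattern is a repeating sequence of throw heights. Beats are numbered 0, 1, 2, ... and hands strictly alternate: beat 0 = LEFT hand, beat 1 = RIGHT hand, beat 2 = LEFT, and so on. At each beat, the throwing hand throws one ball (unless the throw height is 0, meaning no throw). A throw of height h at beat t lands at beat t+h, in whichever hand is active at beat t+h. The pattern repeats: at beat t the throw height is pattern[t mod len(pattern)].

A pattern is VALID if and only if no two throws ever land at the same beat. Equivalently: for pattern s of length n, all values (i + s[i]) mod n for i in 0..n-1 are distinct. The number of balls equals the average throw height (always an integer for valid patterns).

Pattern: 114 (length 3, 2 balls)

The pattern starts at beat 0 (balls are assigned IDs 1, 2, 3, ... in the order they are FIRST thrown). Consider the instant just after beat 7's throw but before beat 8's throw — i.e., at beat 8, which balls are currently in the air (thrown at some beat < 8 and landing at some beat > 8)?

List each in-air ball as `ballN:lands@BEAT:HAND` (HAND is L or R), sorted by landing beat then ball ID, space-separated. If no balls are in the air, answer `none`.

Answer: ball2:lands@9:R

Derivation:
Beat 0 (L): throw ball1 h=1 -> lands@1:R; in-air after throw: [b1@1:R]
Beat 1 (R): throw ball1 h=1 -> lands@2:L; in-air after throw: [b1@2:L]
Beat 2 (L): throw ball1 h=4 -> lands@6:L; in-air after throw: [b1@6:L]
Beat 3 (R): throw ball2 h=1 -> lands@4:L; in-air after throw: [b2@4:L b1@6:L]
Beat 4 (L): throw ball2 h=1 -> lands@5:R; in-air after throw: [b2@5:R b1@6:L]
Beat 5 (R): throw ball2 h=4 -> lands@9:R; in-air after throw: [b1@6:L b2@9:R]
Beat 6 (L): throw ball1 h=1 -> lands@7:R; in-air after throw: [b1@7:R b2@9:R]
Beat 7 (R): throw ball1 h=1 -> lands@8:L; in-air after throw: [b1@8:L b2@9:R]
Beat 8 (L): throw ball1 h=4 -> lands@12:L; in-air after throw: [b2@9:R b1@12:L]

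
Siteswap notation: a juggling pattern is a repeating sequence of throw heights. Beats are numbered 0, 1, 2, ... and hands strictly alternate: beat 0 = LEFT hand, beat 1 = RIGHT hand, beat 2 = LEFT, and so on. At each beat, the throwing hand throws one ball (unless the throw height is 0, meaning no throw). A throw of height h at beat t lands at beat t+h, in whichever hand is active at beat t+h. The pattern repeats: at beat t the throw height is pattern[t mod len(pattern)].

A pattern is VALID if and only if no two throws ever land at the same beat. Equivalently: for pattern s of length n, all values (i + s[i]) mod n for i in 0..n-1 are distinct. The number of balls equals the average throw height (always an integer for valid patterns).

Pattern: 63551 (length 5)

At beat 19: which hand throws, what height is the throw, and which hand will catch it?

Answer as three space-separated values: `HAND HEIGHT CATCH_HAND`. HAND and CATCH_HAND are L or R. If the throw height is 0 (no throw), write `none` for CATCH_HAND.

Answer: R 1 L

Derivation:
Beat 19: 19 mod 2 = 1, so hand = R
Throw height = pattern[19 mod 5] = pattern[4] = 1
Lands at beat 19+1=20, 20 mod 2 = 0, so catch hand = L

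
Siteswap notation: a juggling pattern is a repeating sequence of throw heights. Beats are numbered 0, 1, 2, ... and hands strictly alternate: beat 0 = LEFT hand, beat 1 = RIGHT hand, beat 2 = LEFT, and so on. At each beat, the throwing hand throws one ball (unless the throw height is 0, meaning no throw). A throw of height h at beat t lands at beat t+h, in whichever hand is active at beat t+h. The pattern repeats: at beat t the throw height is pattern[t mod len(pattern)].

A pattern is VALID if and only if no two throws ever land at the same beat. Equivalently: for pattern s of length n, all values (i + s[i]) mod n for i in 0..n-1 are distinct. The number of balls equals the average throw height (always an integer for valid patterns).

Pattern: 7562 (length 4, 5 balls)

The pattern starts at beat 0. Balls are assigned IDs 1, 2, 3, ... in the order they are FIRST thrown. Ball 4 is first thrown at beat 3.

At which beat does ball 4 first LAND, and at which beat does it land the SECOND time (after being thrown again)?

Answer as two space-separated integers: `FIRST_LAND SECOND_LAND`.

Answer: 5 10

Derivation:
Beat 0 (L): throw ball1 h=7 -> lands@7:R; in-air after throw: [b1@7:R]
Beat 1 (R): throw ball2 h=5 -> lands@6:L; in-air after throw: [b2@6:L b1@7:R]
Beat 2 (L): throw ball3 h=6 -> lands@8:L; in-air after throw: [b2@6:L b1@7:R b3@8:L]
Beat 3 (R): throw ball4 h=2 -> lands@5:R; in-air after throw: [b4@5:R b2@6:L b1@7:R b3@8:L]
Beat 4 (L): throw ball5 h=7 -> lands@11:R; in-air after throw: [b4@5:R b2@6:L b1@7:R b3@8:L b5@11:R]
Beat 5 (R): throw ball4 h=5 -> lands@10:L; in-air after throw: [b2@6:L b1@7:R b3@8:L b4@10:L b5@11:R]
Beat 6 (L): throw ball2 h=6 -> lands@12:L; in-air after throw: [b1@7:R b3@8:L b4@10:L b5@11:R b2@12:L]
Beat 7 (R): throw ball1 h=2 -> lands@9:R; in-air after throw: [b3@8:L b1@9:R b4@10:L b5@11:R b2@12:L]
Beat 8 (L): throw ball3 h=7 -> lands@15:R; in-air after throw: [b1@9:R b4@10:L b5@11:R b2@12:L b3@15:R]
Beat 9 (R): throw ball1 h=5 -> lands@14:L; in-air after throw: [b4@10:L b5@11:R b2@12:L b1@14:L b3@15:R]
Beat 10 (L): throw ball4 h=6 -> lands@16:L; in-air after throw: [b5@11:R b2@12:L b1@14:L b3@15:R b4@16:L]
Ball 4: thrown@3 h=2 -> first land @5; rethrown@5 h=5 -> second land @10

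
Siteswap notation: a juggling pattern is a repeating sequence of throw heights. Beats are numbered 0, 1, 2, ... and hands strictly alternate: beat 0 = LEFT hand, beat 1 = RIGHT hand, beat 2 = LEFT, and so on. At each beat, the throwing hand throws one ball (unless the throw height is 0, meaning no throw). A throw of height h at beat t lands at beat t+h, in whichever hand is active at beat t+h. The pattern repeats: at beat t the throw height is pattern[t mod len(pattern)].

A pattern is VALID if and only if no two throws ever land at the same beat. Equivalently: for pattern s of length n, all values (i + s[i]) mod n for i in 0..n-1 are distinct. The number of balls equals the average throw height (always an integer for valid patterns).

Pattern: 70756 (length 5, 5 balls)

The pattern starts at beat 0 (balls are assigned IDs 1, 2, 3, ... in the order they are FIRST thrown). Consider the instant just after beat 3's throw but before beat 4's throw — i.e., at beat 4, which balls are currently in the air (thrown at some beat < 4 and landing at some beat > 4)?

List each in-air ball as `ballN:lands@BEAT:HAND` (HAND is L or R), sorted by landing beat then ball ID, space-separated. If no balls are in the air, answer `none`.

Answer: ball1:lands@7:R ball3:lands@8:L ball2:lands@9:R

Derivation:
Beat 0 (L): throw ball1 h=7 -> lands@7:R; in-air after throw: [b1@7:R]
Beat 2 (L): throw ball2 h=7 -> lands@9:R; in-air after throw: [b1@7:R b2@9:R]
Beat 3 (R): throw ball3 h=5 -> lands@8:L; in-air after throw: [b1@7:R b3@8:L b2@9:R]
Beat 4 (L): throw ball4 h=6 -> lands@10:L; in-air after throw: [b1@7:R b3@8:L b2@9:R b4@10:L]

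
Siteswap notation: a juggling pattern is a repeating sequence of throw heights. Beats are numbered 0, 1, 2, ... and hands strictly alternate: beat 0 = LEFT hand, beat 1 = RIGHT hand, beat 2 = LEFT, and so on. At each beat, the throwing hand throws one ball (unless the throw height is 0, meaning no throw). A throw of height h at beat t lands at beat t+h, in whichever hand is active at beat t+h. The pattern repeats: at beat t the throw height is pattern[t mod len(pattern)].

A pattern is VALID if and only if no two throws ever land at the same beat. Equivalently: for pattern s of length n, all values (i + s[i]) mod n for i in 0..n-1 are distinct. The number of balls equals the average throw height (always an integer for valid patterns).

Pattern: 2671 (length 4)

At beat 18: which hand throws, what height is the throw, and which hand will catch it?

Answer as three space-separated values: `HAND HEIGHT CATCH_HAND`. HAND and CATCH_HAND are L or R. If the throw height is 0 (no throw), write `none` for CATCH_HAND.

Answer: L 7 R

Derivation:
Beat 18: 18 mod 2 = 0, so hand = L
Throw height = pattern[18 mod 4] = pattern[2] = 7
Lands at beat 18+7=25, 25 mod 2 = 1, so catch hand = R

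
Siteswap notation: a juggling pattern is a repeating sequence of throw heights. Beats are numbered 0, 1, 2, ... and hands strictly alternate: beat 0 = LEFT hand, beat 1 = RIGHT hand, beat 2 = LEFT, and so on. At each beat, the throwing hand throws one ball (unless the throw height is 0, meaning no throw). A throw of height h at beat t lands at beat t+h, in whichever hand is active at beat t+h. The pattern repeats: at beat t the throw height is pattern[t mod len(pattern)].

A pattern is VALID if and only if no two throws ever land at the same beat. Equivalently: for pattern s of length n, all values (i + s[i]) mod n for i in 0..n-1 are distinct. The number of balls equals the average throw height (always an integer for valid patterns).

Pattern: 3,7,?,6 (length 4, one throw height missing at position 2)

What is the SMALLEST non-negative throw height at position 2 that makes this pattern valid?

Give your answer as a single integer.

i=0: (0 + 3) mod 4 = 3
i=1: (1 + 7) mod 4 = 0
i=2: s[i]=? (unknown)
i=3: (3 + 6) mod 4 = 1
Known residues: [0, 1, 3]; need a permutation of 0..3, so missing residue r = 2
Need (2 + s) mod 4 = 2; smallest s = (2 - 2) mod 4 = 0

Answer: 0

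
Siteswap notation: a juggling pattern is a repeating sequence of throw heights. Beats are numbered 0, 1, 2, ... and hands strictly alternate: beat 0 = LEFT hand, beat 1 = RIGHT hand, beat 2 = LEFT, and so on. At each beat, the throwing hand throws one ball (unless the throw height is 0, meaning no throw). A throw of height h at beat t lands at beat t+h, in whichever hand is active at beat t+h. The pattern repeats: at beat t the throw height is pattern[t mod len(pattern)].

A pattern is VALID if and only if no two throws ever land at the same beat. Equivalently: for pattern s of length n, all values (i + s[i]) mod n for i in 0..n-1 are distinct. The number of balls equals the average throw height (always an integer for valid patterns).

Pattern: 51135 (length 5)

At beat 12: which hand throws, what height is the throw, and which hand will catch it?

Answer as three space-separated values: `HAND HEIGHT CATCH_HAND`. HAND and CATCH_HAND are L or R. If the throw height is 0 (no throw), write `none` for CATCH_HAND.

Beat 12: 12 mod 2 = 0, so hand = L
Throw height = pattern[12 mod 5] = pattern[2] = 1
Lands at beat 12+1=13, 13 mod 2 = 1, so catch hand = R

Answer: L 1 R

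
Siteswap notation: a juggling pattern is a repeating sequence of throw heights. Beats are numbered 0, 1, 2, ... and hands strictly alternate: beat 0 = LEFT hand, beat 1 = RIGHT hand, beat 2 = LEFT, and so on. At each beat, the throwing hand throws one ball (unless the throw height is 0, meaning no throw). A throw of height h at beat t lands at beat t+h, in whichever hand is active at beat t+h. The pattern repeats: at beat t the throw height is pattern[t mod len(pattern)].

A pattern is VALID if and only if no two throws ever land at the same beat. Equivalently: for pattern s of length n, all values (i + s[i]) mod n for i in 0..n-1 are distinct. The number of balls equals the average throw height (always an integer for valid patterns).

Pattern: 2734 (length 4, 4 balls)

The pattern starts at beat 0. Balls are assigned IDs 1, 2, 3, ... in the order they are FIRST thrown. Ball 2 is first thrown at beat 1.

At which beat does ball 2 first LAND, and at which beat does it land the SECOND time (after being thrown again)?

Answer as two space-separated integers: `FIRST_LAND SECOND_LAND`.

Answer: 8 10

Derivation:
Beat 0 (L): throw ball1 h=2 -> lands@2:L; in-air after throw: [b1@2:L]
Beat 1 (R): throw ball2 h=7 -> lands@8:L; in-air after throw: [b1@2:L b2@8:L]
Beat 2 (L): throw ball1 h=3 -> lands@5:R; in-air after throw: [b1@5:R b2@8:L]
Beat 3 (R): throw ball3 h=4 -> lands@7:R; in-air after throw: [b1@5:R b3@7:R b2@8:L]
Beat 4 (L): throw ball4 h=2 -> lands@6:L; in-air after throw: [b1@5:R b4@6:L b3@7:R b2@8:L]
Beat 5 (R): throw ball1 h=7 -> lands@12:L; in-air after throw: [b4@6:L b3@7:R b2@8:L b1@12:L]
Beat 6 (L): throw ball4 h=3 -> lands@9:R; in-air after throw: [b3@7:R b2@8:L b4@9:R b1@12:L]
Beat 7 (R): throw ball3 h=4 -> lands@11:R; in-air after throw: [b2@8:L b4@9:R b3@11:R b1@12:L]
Beat 8 (L): throw ball2 h=2 -> lands@10:L; in-air after throw: [b4@9:R b2@10:L b3@11:R b1@12:L]
Beat 9 (R): throw ball4 h=7 -> lands@16:L; in-air after throw: [b2@10:L b3@11:R b1@12:L b4@16:L]
Beat 10 (L): throw ball2 h=3 -> lands@13:R; in-air after throw: [b3@11:R b1@12:L b2@13:R b4@16:L]
Ball 2: thrown@1 h=7 -> first land @8; rethrown@8 h=2 -> second land @10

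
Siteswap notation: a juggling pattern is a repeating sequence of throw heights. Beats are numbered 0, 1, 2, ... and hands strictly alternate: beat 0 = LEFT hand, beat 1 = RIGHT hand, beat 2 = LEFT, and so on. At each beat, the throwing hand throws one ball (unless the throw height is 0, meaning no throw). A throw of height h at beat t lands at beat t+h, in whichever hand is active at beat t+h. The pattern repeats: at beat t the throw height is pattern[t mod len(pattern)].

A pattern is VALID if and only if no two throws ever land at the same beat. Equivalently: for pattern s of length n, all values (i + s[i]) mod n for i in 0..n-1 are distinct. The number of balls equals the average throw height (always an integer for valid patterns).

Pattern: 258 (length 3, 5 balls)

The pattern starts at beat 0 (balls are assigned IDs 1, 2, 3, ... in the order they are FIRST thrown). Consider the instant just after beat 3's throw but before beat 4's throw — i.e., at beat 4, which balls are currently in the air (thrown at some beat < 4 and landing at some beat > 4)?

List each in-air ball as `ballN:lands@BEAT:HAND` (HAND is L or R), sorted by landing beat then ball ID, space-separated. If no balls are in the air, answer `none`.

Beat 0 (L): throw ball1 h=2 -> lands@2:L; in-air after throw: [b1@2:L]
Beat 1 (R): throw ball2 h=5 -> lands@6:L; in-air after throw: [b1@2:L b2@6:L]
Beat 2 (L): throw ball1 h=8 -> lands@10:L; in-air after throw: [b2@6:L b1@10:L]
Beat 3 (R): throw ball3 h=2 -> lands@5:R; in-air after throw: [b3@5:R b2@6:L b1@10:L]
Beat 4 (L): throw ball4 h=5 -> lands@9:R; in-air after throw: [b3@5:R b2@6:L b4@9:R b1@10:L]

Answer: ball3:lands@5:R ball2:lands@6:L ball1:lands@10:L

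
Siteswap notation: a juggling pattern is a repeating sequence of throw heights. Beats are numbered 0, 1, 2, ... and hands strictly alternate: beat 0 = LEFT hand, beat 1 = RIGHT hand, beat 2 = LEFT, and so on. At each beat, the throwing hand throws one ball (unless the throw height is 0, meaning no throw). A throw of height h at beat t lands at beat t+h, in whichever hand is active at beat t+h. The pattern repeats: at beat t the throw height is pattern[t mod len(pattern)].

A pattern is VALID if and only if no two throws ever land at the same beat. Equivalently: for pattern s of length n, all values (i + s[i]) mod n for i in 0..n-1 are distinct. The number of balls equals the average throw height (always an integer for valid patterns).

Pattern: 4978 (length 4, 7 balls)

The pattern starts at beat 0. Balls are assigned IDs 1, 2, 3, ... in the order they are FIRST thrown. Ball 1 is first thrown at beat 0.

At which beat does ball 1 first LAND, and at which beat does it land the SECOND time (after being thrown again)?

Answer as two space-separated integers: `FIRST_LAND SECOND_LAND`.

Beat 0 (L): throw ball1 h=4 -> lands@4:L; in-air after throw: [b1@4:L]
Beat 1 (R): throw ball2 h=9 -> lands@10:L; in-air after throw: [b1@4:L b2@10:L]
Beat 2 (L): throw ball3 h=7 -> lands@9:R; in-air after throw: [b1@4:L b3@9:R b2@10:L]
Beat 3 (R): throw ball4 h=8 -> lands@11:R; in-air after throw: [b1@4:L b3@9:R b2@10:L b4@11:R]
Beat 4 (L): throw ball1 h=4 -> lands@8:L; in-air after throw: [b1@8:L b3@9:R b2@10:L b4@11:R]
Beat 5 (R): throw ball5 h=9 -> lands@14:L; in-air after throw: [b1@8:L b3@9:R b2@10:L b4@11:R b5@14:L]
Beat 6 (L): throw ball6 h=7 -> lands@13:R; in-air after throw: [b1@8:L b3@9:R b2@10:L b4@11:R b6@13:R b5@14:L]
Beat 7 (R): throw ball7 h=8 -> lands@15:R; in-air after throw: [b1@8:L b3@9:R b2@10:L b4@11:R b6@13:R b5@14:L b7@15:R]
Beat 8 (L): throw ball1 h=4 -> lands@12:L; in-air after throw: [b3@9:R b2@10:L b4@11:R b1@12:L b6@13:R b5@14:L b7@15:R]
Ball 1: thrown@0 h=4 -> first land @4; rethrown@4 h=4 -> second land @8

Answer: 4 8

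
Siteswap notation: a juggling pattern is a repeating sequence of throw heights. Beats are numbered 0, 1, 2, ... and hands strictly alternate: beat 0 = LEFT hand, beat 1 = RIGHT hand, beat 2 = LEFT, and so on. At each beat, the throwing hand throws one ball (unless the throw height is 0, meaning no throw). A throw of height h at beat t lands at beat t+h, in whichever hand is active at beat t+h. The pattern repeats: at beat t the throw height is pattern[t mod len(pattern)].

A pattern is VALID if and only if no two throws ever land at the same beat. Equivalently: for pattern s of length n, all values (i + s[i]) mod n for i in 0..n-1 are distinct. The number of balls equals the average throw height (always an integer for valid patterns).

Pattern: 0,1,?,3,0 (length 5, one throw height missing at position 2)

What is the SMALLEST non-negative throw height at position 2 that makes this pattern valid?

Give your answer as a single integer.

i=0: (0 + 0) mod 5 = 0
i=1: (1 + 1) mod 5 = 2
i=2: s[i]=? (unknown)
i=3: (3 + 3) mod 5 = 1
i=4: (4 + 0) mod 5 = 4
Known residues: [0, 1, 2, 4]; need a permutation of 0..4, so missing residue r = 3
Need (2 + s) mod 5 = 3; smallest s = (3 - 2) mod 5 = 1

Answer: 1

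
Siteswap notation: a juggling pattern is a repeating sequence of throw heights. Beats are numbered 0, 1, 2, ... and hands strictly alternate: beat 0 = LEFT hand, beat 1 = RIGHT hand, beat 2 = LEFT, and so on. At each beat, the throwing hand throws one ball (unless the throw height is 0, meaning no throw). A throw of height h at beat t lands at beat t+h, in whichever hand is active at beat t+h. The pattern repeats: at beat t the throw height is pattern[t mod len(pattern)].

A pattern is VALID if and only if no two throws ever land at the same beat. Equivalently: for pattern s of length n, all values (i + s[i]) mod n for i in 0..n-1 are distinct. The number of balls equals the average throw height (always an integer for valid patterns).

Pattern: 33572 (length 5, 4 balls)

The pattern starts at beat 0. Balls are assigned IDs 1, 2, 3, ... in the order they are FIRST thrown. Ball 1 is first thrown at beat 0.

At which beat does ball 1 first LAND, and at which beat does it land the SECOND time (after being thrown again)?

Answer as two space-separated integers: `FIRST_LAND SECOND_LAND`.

Answer: 3 10

Derivation:
Beat 0 (L): throw ball1 h=3 -> lands@3:R; in-air after throw: [b1@3:R]
Beat 1 (R): throw ball2 h=3 -> lands@4:L; in-air after throw: [b1@3:R b2@4:L]
Beat 2 (L): throw ball3 h=5 -> lands@7:R; in-air after throw: [b1@3:R b2@4:L b3@7:R]
Beat 3 (R): throw ball1 h=7 -> lands@10:L; in-air after throw: [b2@4:L b3@7:R b1@10:L]
Beat 4 (L): throw ball2 h=2 -> lands@6:L; in-air after throw: [b2@6:L b3@7:R b1@10:L]
Beat 5 (R): throw ball4 h=3 -> lands@8:L; in-air after throw: [b2@6:L b3@7:R b4@8:L b1@10:L]
Beat 6 (L): throw ball2 h=3 -> lands@9:R; in-air after throw: [b3@7:R b4@8:L b2@9:R b1@10:L]
Beat 7 (R): throw ball3 h=5 -> lands@12:L; in-air after throw: [b4@8:L b2@9:R b1@10:L b3@12:L]
Beat 8 (L): throw ball4 h=7 -> lands@15:R; in-air after throw: [b2@9:R b1@10:L b3@12:L b4@15:R]
Beat 9 (R): throw ball2 h=2 -> lands@11:R; in-air after throw: [b1@10:L b2@11:R b3@12:L b4@15:R]
Beat 10 (L): throw ball1 h=3 -> lands@13:R; in-air after throw: [b2@11:R b3@12:L b1@13:R b4@15:R]
Ball 1: thrown@0 h=3 -> first land @3; rethrown@3 h=7 -> second land @10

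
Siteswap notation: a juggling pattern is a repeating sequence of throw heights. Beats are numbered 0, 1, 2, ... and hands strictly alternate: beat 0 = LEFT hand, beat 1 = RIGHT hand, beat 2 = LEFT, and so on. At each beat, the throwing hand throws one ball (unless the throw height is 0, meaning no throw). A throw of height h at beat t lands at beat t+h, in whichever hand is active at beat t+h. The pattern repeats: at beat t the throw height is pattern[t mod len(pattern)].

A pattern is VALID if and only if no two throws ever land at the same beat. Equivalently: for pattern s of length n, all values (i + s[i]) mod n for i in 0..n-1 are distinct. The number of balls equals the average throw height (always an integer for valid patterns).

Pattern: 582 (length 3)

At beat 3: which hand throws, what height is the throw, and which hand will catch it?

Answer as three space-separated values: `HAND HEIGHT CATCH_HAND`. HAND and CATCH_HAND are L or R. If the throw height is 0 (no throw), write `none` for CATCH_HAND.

Answer: R 5 L

Derivation:
Beat 3: 3 mod 2 = 1, so hand = R
Throw height = pattern[3 mod 3] = pattern[0] = 5
Lands at beat 3+5=8, 8 mod 2 = 0, so catch hand = L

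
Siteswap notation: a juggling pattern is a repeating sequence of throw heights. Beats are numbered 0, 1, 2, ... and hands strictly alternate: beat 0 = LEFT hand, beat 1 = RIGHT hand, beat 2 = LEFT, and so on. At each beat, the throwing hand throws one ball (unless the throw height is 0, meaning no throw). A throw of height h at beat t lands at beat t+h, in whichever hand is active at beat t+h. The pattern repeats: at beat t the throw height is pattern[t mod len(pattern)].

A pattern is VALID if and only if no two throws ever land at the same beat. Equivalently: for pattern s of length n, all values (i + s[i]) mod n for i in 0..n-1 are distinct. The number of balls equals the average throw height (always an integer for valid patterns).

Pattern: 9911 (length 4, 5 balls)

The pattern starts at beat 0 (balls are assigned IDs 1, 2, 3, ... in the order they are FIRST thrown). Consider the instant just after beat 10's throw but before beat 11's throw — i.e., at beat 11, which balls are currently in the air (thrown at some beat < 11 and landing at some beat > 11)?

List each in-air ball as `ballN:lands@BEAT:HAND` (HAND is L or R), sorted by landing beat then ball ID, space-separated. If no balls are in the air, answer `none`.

Beat 0 (L): throw ball1 h=9 -> lands@9:R; in-air after throw: [b1@9:R]
Beat 1 (R): throw ball2 h=9 -> lands@10:L; in-air after throw: [b1@9:R b2@10:L]
Beat 2 (L): throw ball3 h=1 -> lands@3:R; in-air after throw: [b3@3:R b1@9:R b2@10:L]
Beat 3 (R): throw ball3 h=1 -> lands@4:L; in-air after throw: [b3@4:L b1@9:R b2@10:L]
Beat 4 (L): throw ball3 h=9 -> lands@13:R; in-air after throw: [b1@9:R b2@10:L b3@13:R]
Beat 5 (R): throw ball4 h=9 -> lands@14:L; in-air after throw: [b1@9:R b2@10:L b3@13:R b4@14:L]
Beat 6 (L): throw ball5 h=1 -> lands@7:R; in-air after throw: [b5@7:R b1@9:R b2@10:L b3@13:R b4@14:L]
Beat 7 (R): throw ball5 h=1 -> lands@8:L; in-air after throw: [b5@8:L b1@9:R b2@10:L b3@13:R b4@14:L]
Beat 8 (L): throw ball5 h=9 -> lands@17:R; in-air after throw: [b1@9:R b2@10:L b3@13:R b4@14:L b5@17:R]
Beat 9 (R): throw ball1 h=9 -> lands@18:L; in-air after throw: [b2@10:L b3@13:R b4@14:L b5@17:R b1@18:L]
Beat 10 (L): throw ball2 h=1 -> lands@11:R; in-air after throw: [b2@11:R b3@13:R b4@14:L b5@17:R b1@18:L]
Beat 11 (R): throw ball2 h=1 -> lands@12:L; in-air after throw: [b2@12:L b3@13:R b4@14:L b5@17:R b1@18:L]

Answer: ball3:lands@13:R ball4:lands@14:L ball5:lands@17:R ball1:lands@18:L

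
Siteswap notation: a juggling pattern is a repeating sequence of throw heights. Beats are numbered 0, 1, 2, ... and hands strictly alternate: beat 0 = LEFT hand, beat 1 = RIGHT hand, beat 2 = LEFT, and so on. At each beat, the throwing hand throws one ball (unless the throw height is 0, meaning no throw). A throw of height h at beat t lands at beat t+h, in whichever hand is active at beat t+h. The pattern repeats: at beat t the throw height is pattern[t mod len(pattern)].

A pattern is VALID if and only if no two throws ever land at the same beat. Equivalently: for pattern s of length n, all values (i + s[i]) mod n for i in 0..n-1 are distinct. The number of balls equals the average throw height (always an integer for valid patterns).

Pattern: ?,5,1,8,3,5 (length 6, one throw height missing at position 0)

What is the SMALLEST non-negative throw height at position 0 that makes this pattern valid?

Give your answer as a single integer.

i=0: s[i]=? (unknown)
i=1: (1 + 5) mod 6 = 0
i=2: (2 + 1) mod 6 = 3
i=3: (3 + 8) mod 6 = 5
i=4: (4 + 3) mod 6 = 1
i=5: (5 + 5) mod 6 = 4
Known residues: [0, 1, 3, 4, 5]; need a permutation of 0..5, so missing residue r = 2
Need (0 + s) mod 6 = 2; smallest s = (2 - 0) mod 6 = 2

Answer: 2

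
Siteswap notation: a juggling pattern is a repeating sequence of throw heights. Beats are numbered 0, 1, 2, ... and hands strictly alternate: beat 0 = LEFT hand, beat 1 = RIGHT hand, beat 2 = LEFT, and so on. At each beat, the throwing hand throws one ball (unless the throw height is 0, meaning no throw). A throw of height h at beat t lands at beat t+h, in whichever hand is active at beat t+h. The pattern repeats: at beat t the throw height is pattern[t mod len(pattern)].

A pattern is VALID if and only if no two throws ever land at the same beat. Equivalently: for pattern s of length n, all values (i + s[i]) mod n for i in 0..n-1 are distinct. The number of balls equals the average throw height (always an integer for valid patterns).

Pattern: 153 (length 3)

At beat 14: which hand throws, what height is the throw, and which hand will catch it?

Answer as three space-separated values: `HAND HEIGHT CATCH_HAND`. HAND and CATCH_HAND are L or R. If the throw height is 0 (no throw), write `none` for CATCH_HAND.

Beat 14: 14 mod 2 = 0, so hand = L
Throw height = pattern[14 mod 3] = pattern[2] = 3
Lands at beat 14+3=17, 17 mod 2 = 1, so catch hand = R

Answer: L 3 R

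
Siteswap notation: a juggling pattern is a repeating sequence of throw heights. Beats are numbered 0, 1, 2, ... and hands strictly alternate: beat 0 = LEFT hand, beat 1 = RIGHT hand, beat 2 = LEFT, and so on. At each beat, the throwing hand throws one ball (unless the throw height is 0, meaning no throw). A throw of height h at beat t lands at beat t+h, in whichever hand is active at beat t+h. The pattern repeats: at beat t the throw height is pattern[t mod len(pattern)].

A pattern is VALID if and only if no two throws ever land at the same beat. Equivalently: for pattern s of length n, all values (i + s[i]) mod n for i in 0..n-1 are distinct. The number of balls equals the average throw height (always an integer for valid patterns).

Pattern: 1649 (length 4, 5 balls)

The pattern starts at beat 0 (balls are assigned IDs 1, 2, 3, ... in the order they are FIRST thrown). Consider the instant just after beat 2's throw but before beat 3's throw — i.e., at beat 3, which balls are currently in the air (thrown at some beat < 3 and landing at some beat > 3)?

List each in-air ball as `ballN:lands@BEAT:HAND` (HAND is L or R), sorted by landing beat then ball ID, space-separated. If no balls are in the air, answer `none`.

Beat 0 (L): throw ball1 h=1 -> lands@1:R; in-air after throw: [b1@1:R]
Beat 1 (R): throw ball1 h=6 -> lands@7:R; in-air after throw: [b1@7:R]
Beat 2 (L): throw ball2 h=4 -> lands@6:L; in-air after throw: [b2@6:L b1@7:R]
Beat 3 (R): throw ball3 h=9 -> lands@12:L; in-air after throw: [b2@6:L b1@7:R b3@12:L]

Answer: ball2:lands@6:L ball1:lands@7:R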